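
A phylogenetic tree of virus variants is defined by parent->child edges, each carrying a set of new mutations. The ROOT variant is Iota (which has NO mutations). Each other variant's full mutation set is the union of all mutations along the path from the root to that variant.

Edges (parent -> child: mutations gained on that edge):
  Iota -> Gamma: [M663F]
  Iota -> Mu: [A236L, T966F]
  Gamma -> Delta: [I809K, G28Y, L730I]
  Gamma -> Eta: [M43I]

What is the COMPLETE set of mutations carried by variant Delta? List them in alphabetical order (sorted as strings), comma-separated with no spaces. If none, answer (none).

Answer: G28Y,I809K,L730I,M663F

Derivation:
At Iota: gained [] -> total []
At Gamma: gained ['M663F'] -> total ['M663F']
At Delta: gained ['I809K', 'G28Y', 'L730I'] -> total ['G28Y', 'I809K', 'L730I', 'M663F']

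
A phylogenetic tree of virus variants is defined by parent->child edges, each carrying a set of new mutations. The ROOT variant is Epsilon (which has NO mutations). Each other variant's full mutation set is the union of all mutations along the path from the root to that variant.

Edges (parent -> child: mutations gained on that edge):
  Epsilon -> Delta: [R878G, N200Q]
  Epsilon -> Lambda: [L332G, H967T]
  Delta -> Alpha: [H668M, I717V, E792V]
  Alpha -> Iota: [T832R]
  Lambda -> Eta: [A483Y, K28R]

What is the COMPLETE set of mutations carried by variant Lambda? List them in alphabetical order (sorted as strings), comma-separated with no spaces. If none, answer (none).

Answer: H967T,L332G

Derivation:
At Epsilon: gained [] -> total []
At Lambda: gained ['L332G', 'H967T'] -> total ['H967T', 'L332G']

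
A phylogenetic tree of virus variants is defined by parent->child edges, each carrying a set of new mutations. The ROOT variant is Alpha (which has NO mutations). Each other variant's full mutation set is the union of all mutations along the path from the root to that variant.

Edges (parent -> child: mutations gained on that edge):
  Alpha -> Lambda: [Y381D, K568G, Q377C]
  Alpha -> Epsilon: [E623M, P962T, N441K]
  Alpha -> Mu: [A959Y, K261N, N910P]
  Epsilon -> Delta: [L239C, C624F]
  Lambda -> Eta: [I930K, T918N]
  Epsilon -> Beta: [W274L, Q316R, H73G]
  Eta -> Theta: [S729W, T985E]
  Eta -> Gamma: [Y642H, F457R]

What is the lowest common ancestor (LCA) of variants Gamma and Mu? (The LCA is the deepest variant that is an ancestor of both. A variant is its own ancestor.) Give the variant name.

Path from root to Gamma: Alpha -> Lambda -> Eta -> Gamma
  ancestors of Gamma: {Alpha, Lambda, Eta, Gamma}
Path from root to Mu: Alpha -> Mu
  ancestors of Mu: {Alpha, Mu}
Common ancestors: {Alpha}
Walk up from Mu: Mu (not in ancestors of Gamma), Alpha (in ancestors of Gamma)
Deepest common ancestor (LCA) = Alpha

Answer: Alpha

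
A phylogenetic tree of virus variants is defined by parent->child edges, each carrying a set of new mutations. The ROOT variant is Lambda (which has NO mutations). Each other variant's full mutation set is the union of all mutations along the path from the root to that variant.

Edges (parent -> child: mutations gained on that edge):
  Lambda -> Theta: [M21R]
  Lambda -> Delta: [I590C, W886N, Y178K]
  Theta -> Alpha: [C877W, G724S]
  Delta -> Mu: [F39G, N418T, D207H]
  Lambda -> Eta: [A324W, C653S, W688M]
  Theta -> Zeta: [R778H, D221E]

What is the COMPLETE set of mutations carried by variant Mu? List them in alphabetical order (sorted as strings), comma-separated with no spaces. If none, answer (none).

At Lambda: gained [] -> total []
At Delta: gained ['I590C', 'W886N', 'Y178K'] -> total ['I590C', 'W886N', 'Y178K']
At Mu: gained ['F39G', 'N418T', 'D207H'] -> total ['D207H', 'F39G', 'I590C', 'N418T', 'W886N', 'Y178K']

Answer: D207H,F39G,I590C,N418T,W886N,Y178K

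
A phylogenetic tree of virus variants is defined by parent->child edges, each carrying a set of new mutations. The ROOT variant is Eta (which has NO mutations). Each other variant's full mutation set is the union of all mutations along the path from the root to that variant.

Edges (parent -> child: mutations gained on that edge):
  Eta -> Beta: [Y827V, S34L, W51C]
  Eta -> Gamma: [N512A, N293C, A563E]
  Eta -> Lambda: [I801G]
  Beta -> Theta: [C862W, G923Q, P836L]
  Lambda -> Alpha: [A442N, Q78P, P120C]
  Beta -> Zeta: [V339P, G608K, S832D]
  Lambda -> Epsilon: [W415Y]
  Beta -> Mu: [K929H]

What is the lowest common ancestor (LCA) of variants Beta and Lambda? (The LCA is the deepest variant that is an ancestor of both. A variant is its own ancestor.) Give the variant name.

Answer: Eta

Derivation:
Path from root to Beta: Eta -> Beta
  ancestors of Beta: {Eta, Beta}
Path from root to Lambda: Eta -> Lambda
  ancestors of Lambda: {Eta, Lambda}
Common ancestors: {Eta}
Walk up from Lambda: Lambda (not in ancestors of Beta), Eta (in ancestors of Beta)
Deepest common ancestor (LCA) = Eta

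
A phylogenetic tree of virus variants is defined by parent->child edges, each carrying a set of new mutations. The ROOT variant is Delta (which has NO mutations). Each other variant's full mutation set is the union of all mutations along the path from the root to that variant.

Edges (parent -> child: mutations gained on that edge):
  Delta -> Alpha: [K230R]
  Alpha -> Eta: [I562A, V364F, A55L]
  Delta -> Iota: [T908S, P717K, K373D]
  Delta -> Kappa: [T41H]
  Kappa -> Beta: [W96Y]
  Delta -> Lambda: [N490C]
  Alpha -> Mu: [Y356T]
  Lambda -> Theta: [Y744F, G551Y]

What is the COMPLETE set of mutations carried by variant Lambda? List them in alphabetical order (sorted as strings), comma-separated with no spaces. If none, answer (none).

Answer: N490C

Derivation:
At Delta: gained [] -> total []
At Lambda: gained ['N490C'] -> total ['N490C']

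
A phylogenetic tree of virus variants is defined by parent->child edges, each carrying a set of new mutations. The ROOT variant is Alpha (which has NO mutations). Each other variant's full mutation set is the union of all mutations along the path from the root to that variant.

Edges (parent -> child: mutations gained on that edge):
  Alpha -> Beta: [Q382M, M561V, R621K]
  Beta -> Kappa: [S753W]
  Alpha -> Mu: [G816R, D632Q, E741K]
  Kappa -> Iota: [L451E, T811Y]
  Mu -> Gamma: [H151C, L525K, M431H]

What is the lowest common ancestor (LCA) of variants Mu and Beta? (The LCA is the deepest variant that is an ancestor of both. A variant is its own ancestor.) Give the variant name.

Answer: Alpha

Derivation:
Path from root to Mu: Alpha -> Mu
  ancestors of Mu: {Alpha, Mu}
Path from root to Beta: Alpha -> Beta
  ancestors of Beta: {Alpha, Beta}
Common ancestors: {Alpha}
Walk up from Beta: Beta (not in ancestors of Mu), Alpha (in ancestors of Mu)
Deepest common ancestor (LCA) = Alpha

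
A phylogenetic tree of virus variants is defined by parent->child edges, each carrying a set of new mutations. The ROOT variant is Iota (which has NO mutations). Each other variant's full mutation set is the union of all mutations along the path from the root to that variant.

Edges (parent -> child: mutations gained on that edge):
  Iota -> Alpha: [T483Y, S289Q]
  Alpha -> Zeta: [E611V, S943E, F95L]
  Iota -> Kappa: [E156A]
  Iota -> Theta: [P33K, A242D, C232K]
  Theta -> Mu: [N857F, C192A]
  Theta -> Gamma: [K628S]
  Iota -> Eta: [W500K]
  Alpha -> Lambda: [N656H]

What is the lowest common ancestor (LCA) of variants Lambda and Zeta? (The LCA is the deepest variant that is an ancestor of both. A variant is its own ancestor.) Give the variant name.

Answer: Alpha

Derivation:
Path from root to Lambda: Iota -> Alpha -> Lambda
  ancestors of Lambda: {Iota, Alpha, Lambda}
Path from root to Zeta: Iota -> Alpha -> Zeta
  ancestors of Zeta: {Iota, Alpha, Zeta}
Common ancestors: {Iota, Alpha}
Walk up from Zeta: Zeta (not in ancestors of Lambda), Alpha (in ancestors of Lambda), Iota (in ancestors of Lambda)
Deepest common ancestor (LCA) = Alpha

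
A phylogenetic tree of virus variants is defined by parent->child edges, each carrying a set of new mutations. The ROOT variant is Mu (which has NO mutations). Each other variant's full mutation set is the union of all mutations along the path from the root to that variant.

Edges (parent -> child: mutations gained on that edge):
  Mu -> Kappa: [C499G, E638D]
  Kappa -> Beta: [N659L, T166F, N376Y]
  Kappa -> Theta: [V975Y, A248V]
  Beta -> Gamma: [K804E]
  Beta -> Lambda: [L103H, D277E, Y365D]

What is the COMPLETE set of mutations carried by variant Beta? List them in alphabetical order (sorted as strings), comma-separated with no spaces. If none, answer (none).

At Mu: gained [] -> total []
At Kappa: gained ['C499G', 'E638D'] -> total ['C499G', 'E638D']
At Beta: gained ['N659L', 'T166F', 'N376Y'] -> total ['C499G', 'E638D', 'N376Y', 'N659L', 'T166F']

Answer: C499G,E638D,N376Y,N659L,T166F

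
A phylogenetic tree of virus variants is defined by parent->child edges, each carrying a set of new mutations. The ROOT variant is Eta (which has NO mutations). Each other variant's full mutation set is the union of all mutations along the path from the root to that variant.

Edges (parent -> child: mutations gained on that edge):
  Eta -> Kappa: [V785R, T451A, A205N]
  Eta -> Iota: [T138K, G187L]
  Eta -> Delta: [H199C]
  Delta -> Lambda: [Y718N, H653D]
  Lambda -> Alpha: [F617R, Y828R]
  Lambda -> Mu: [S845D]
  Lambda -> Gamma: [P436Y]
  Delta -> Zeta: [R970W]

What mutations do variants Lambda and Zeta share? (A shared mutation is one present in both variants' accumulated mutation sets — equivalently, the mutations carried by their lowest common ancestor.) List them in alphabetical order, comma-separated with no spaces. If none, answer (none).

Answer: H199C

Derivation:
Accumulating mutations along path to Lambda:
  At Eta: gained [] -> total []
  At Delta: gained ['H199C'] -> total ['H199C']
  At Lambda: gained ['Y718N', 'H653D'] -> total ['H199C', 'H653D', 'Y718N']
Mutations(Lambda) = ['H199C', 'H653D', 'Y718N']
Accumulating mutations along path to Zeta:
  At Eta: gained [] -> total []
  At Delta: gained ['H199C'] -> total ['H199C']
  At Zeta: gained ['R970W'] -> total ['H199C', 'R970W']
Mutations(Zeta) = ['H199C', 'R970W']
Intersection: ['H199C', 'H653D', 'Y718N'] ∩ ['H199C', 'R970W'] = ['H199C']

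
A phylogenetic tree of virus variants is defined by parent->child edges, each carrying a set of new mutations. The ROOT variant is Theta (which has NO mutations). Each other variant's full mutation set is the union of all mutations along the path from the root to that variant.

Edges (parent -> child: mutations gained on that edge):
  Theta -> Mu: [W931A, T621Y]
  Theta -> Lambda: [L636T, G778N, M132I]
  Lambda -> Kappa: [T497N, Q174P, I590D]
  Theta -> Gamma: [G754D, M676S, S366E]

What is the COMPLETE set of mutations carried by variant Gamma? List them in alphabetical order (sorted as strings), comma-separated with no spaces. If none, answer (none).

Answer: G754D,M676S,S366E

Derivation:
At Theta: gained [] -> total []
At Gamma: gained ['G754D', 'M676S', 'S366E'] -> total ['G754D', 'M676S', 'S366E']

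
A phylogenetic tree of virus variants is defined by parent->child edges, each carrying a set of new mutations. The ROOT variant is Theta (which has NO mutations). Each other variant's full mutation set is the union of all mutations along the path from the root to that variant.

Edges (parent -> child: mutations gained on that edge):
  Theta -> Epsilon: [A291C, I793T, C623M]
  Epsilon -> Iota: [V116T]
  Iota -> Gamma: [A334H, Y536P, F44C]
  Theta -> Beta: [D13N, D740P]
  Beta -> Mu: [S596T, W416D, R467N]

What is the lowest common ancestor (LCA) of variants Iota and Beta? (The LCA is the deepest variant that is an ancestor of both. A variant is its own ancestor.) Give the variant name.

Path from root to Iota: Theta -> Epsilon -> Iota
  ancestors of Iota: {Theta, Epsilon, Iota}
Path from root to Beta: Theta -> Beta
  ancestors of Beta: {Theta, Beta}
Common ancestors: {Theta}
Walk up from Beta: Beta (not in ancestors of Iota), Theta (in ancestors of Iota)
Deepest common ancestor (LCA) = Theta

Answer: Theta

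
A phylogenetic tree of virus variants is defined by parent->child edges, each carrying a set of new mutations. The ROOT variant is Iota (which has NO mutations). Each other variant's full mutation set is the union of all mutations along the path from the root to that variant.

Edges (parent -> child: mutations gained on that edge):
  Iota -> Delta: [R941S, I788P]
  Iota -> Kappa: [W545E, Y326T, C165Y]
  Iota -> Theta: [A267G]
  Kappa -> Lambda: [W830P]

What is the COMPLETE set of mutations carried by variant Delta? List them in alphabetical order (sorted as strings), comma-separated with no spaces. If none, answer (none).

Answer: I788P,R941S

Derivation:
At Iota: gained [] -> total []
At Delta: gained ['R941S', 'I788P'] -> total ['I788P', 'R941S']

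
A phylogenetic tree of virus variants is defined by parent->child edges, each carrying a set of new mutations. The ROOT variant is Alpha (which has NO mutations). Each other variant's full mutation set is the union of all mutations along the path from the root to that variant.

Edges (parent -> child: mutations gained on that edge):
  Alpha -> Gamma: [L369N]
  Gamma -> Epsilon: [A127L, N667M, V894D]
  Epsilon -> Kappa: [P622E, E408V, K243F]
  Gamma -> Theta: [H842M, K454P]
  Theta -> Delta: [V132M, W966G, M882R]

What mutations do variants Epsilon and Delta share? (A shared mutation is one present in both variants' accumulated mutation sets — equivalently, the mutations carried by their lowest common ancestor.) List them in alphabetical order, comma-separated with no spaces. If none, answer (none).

Accumulating mutations along path to Epsilon:
  At Alpha: gained [] -> total []
  At Gamma: gained ['L369N'] -> total ['L369N']
  At Epsilon: gained ['A127L', 'N667M', 'V894D'] -> total ['A127L', 'L369N', 'N667M', 'V894D']
Mutations(Epsilon) = ['A127L', 'L369N', 'N667M', 'V894D']
Accumulating mutations along path to Delta:
  At Alpha: gained [] -> total []
  At Gamma: gained ['L369N'] -> total ['L369N']
  At Theta: gained ['H842M', 'K454P'] -> total ['H842M', 'K454P', 'L369N']
  At Delta: gained ['V132M', 'W966G', 'M882R'] -> total ['H842M', 'K454P', 'L369N', 'M882R', 'V132M', 'W966G']
Mutations(Delta) = ['H842M', 'K454P', 'L369N', 'M882R', 'V132M', 'W966G']
Intersection: ['A127L', 'L369N', 'N667M', 'V894D'] ∩ ['H842M', 'K454P', 'L369N', 'M882R', 'V132M', 'W966G'] = ['L369N']

Answer: L369N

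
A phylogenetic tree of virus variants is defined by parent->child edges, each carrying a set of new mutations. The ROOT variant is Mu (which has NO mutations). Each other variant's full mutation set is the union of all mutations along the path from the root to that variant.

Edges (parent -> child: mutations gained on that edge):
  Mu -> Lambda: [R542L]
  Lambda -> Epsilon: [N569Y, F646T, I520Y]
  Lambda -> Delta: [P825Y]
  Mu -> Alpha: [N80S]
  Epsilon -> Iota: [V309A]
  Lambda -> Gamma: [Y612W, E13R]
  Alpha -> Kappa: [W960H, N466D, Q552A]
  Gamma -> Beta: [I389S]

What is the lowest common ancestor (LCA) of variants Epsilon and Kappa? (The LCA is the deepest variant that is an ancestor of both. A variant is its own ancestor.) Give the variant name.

Answer: Mu

Derivation:
Path from root to Epsilon: Mu -> Lambda -> Epsilon
  ancestors of Epsilon: {Mu, Lambda, Epsilon}
Path from root to Kappa: Mu -> Alpha -> Kappa
  ancestors of Kappa: {Mu, Alpha, Kappa}
Common ancestors: {Mu}
Walk up from Kappa: Kappa (not in ancestors of Epsilon), Alpha (not in ancestors of Epsilon), Mu (in ancestors of Epsilon)
Deepest common ancestor (LCA) = Mu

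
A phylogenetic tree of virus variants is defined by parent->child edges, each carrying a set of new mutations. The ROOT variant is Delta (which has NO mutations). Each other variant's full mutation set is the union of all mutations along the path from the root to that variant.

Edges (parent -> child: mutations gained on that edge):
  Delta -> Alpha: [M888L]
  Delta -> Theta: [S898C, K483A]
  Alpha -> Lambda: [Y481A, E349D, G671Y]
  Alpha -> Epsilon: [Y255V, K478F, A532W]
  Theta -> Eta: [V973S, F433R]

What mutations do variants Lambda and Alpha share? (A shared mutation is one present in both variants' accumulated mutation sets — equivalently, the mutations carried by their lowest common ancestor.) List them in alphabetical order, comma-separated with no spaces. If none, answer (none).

Answer: M888L

Derivation:
Accumulating mutations along path to Lambda:
  At Delta: gained [] -> total []
  At Alpha: gained ['M888L'] -> total ['M888L']
  At Lambda: gained ['Y481A', 'E349D', 'G671Y'] -> total ['E349D', 'G671Y', 'M888L', 'Y481A']
Mutations(Lambda) = ['E349D', 'G671Y', 'M888L', 'Y481A']
Accumulating mutations along path to Alpha:
  At Delta: gained [] -> total []
  At Alpha: gained ['M888L'] -> total ['M888L']
Mutations(Alpha) = ['M888L']
Intersection: ['E349D', 'G671Y', 'M888L', 'Y481A'] ∩ ['M888L'] = ['M888L']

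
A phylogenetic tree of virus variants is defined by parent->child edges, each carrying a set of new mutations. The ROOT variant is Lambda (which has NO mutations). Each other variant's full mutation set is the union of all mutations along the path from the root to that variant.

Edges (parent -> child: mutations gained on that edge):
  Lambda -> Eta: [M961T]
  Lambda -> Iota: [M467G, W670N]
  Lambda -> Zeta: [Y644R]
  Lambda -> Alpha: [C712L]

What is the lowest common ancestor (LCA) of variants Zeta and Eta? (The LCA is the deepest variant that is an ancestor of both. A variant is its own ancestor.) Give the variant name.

Answer: Lambda

Derivation:
Path from root to Zeta: Lambda -> Zeta
  ancestors of Zeta: {Lambda, Zeta}
Path from root to Eta: Lambda -> Eta
  ancestors of Eta: {Lambda, Eta}
Common ancestors: {Lambda}
Walk up from Eta: Eta (not in ancestors of Zeta), Lambda (in ancestors of Zeta)
Deepest common ancestor (LCA) = Lambda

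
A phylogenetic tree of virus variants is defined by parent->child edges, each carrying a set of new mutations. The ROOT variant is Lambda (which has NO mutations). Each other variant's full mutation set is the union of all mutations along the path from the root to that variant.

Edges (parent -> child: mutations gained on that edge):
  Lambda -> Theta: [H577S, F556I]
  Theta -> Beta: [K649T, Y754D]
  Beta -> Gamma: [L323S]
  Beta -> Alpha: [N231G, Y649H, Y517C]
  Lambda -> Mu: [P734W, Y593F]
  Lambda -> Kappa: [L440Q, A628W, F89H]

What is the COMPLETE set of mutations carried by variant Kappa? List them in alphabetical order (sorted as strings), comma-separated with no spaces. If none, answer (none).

At Lambda: gained [] -> total []
At Kappa: gained ['L440Q', 'A628W', 'F89H'] -> total ['A628W', 'F89H', 'L440Q']

Answer: A628W,F89H,L440Q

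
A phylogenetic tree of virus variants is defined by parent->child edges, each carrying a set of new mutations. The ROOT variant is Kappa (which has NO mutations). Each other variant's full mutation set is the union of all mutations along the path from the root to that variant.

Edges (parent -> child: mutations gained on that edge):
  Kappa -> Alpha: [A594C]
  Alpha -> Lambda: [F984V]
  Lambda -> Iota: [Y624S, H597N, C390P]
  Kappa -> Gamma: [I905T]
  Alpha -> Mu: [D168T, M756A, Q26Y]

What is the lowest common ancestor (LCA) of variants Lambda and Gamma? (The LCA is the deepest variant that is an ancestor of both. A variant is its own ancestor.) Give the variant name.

Answer: Kappa

Derivation:
Path from root to Lambda: Kappa -> Alpha -> Lambda
  ancestors of Lambda: {Kappa, Alpha, Lambda}
Path from root to Gamma: Kappa -> Gamma
  ancestors of Gamma: {Kappa, Gamma}
Common ancestors: {Kappa}
Walk up from Gamma: Gamma (not in ancestors of Lambda), Kappa (in ancestors of Lambda)
Deepest common ancestor (LCA) = Kappa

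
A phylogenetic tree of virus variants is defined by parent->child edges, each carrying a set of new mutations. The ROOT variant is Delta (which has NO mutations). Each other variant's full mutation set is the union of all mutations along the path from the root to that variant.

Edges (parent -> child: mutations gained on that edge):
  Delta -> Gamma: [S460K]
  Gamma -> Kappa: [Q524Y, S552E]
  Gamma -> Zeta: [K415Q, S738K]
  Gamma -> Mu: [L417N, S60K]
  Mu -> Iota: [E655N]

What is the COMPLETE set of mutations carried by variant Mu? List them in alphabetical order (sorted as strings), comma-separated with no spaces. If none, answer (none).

Answer: L417N,S460K,S60K

Derivation:
At Delta: gained [] -> total []
At Gamma: gained ['S460K'] -> total ['S460K']
At Mu: gained ['L417N', 'S60K'] -> total ['L417N', 'S460K', 'S60K']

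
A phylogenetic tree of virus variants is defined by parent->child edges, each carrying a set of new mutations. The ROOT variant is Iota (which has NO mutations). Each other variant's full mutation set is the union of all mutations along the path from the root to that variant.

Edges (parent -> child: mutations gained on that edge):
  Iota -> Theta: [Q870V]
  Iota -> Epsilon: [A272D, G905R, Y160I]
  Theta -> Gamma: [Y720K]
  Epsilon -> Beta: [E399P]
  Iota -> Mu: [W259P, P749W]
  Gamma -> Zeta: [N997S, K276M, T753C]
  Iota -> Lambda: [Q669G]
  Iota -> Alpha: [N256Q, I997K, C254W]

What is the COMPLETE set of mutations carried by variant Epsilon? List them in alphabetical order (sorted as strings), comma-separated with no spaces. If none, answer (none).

At Iota: gained [] -> total []
At Epsilon: gained ['A272D', 'G905R', 'Y160I'] -> total ['A272D', 'G905R', 'Y160I']

Answer: A272D,G905R,Y160I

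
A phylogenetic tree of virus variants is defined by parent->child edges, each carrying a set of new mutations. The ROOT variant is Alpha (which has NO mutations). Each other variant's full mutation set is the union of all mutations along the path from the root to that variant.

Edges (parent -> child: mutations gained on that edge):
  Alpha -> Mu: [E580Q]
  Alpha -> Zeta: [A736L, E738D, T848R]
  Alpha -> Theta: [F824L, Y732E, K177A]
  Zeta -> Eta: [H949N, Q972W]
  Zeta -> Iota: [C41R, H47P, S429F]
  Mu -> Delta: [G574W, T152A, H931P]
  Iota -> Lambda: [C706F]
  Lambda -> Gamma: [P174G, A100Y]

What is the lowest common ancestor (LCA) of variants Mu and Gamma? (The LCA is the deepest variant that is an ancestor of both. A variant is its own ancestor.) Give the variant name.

Path from root to Mu: Alpha -> Mu
  ancestors of Mu: {Alpha, Mu}
Path from root to Gamma: Alpha -> Zeta -> Iota -> Lambda -> Gamma
  ancestors of Gamma: {Alpha, Zeta, Iota, Lambda, Gamma}
Common ancestors: {Alpha}
Walk up from Gamma: Gamma (not in ancestors of Mu), Lambda (not in ancestors of Mu), Iota (not in ancestors of Mu), Zeta (not in ancestors of Mu), Alpha (in ancestors of Mu)
Deepest common ancestor (LCA) = Alpha

Answer: Alpha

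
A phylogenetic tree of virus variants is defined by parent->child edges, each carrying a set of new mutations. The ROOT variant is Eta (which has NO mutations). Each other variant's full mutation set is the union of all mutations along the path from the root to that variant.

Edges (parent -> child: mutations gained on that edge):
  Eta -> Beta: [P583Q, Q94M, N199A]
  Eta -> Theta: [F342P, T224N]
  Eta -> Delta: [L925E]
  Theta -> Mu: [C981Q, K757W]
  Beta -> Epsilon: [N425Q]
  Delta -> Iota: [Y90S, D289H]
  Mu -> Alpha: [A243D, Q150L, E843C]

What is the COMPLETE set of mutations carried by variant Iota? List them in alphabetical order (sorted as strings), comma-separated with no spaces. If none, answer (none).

At Eta: gained [] -> total []
At Delta: gained ['L925E'] -> total ['L925E']
At Iota: gained ['Y90S', 'D289H'] -> total ['D289H', 'L925E', 'Y90S']

Answer: D289H,L925E,Y90S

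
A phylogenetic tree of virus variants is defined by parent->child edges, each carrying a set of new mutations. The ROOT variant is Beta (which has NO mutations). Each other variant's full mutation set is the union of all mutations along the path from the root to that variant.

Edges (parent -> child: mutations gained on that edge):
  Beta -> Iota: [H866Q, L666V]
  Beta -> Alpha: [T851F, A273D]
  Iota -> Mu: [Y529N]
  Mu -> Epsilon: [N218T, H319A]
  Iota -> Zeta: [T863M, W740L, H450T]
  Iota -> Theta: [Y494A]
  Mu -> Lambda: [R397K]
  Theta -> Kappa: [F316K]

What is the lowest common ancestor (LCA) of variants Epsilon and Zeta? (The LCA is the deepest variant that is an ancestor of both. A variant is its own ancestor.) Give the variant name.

Path from root to Epsilon: Beta -> Iota -> Mu -> Epsilon
  ancestors of Epsilon: {Beta, Iota, Mu, Epsilon}
Path from root to Zeta: Beta -> Iota -> Zeta
  ancestors of Zeta: {Beta, Iota, Zeta}
Common ancestors: {Beta, Iota}
Walk up from Zeta: Zeta (not in ancestors of Epsilon), Iota (in ancestors of Epsilon), Beta (in ancestors of Epsilon)
Deepest common ancestor (LCA) = Iota

Answer: Iota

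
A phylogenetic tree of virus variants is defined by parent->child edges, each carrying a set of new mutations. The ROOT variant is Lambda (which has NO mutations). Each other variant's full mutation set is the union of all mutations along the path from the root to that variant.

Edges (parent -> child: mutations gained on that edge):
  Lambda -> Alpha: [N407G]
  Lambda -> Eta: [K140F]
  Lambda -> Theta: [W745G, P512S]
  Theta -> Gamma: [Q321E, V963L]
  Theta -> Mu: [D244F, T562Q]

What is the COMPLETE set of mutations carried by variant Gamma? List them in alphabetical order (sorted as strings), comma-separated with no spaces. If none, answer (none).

Answer: P512S,Q321E,V963L,W745G

Derivation:
At Lambda: gained [] -> total []
At Theta: gained ['W745G', 'P512S'] -> total ['P512S', 'W745G']
At Gamma: gained ['Q321E', 'V963L'] -> total ['P512S', 'Q321E', 'V963L', 'W745G']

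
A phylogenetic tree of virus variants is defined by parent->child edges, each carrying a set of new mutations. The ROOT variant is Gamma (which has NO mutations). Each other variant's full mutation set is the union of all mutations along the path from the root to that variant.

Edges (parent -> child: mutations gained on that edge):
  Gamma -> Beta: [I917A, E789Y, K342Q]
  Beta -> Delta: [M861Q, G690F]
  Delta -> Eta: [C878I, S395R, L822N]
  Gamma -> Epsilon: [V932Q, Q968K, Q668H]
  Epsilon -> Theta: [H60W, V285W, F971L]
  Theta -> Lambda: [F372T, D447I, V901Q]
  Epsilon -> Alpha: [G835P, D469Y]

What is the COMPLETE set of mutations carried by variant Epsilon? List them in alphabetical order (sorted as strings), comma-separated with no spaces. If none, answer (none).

Answer: Q668H,Q968K,V932Q

Derivation:
At Gamma: gained [] -> total []
At Epsilon: gained ['V932Q', 'Q968K', 'Q668H'] -> total ['Q668H', 'Q968K', 'V932Q']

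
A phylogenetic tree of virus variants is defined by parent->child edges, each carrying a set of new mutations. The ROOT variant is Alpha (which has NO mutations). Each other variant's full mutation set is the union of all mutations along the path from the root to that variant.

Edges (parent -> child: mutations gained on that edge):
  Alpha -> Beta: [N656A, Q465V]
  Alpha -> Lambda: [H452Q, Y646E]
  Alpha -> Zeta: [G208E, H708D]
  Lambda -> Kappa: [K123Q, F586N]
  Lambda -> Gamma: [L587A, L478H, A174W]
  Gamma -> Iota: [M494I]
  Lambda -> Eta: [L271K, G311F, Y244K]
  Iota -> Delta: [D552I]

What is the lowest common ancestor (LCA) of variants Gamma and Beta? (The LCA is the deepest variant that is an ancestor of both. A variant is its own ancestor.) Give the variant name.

Path from root to Gamma: Alpha -> Lambda -> Gamma
  ancestors of Gamma: {Alpha, Lambda, Gamma}
Path from root to Beta: Alpha -> Beta
  ancestors of Beta: {Alpha, Beta}
Common ancestors: {Alpha}
Walk up from Beta: Beta (not in ancestors of Gamma), Alpha (in ancestors of Gamma)
Deepest common ancestor (LCA) = Alpha

Answer: Alpha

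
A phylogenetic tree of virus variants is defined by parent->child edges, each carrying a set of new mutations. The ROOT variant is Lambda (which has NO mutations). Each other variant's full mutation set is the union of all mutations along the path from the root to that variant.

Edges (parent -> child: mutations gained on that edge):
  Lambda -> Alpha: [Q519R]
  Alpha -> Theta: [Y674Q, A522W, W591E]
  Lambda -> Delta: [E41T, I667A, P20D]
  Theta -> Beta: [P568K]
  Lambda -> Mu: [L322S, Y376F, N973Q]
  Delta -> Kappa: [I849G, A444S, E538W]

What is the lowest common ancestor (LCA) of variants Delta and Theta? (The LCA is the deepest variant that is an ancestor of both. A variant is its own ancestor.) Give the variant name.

Answer: Lambda

Derivation:
Path from root to Delta: Lambda -> Delta
  ancestors of Delta: {Lambda, Delta}
Path from root to Theta: Lambda -> Alpha -> Theta
  ancestors of Theta: {Lambda, Alpha, Theta}
Common ancestors: {Lambda}
Walk up from Theta: Theta (not in ancestors of Delta), Alpha (not in ancestors of Delta), Lambda (in ancestors of Delta)
Deepest common ancestor (LCA) = Lambda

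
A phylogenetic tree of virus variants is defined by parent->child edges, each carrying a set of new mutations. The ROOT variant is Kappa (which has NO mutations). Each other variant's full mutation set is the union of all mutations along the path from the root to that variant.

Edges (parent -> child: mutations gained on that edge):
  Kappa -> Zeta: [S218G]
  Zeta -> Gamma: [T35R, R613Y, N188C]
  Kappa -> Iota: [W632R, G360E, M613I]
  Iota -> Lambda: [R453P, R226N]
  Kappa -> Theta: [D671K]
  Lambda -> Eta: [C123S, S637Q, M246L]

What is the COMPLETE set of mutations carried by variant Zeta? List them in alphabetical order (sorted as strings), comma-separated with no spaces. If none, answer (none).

At Kappa: gained [] -> total []
At Zeta: gained ['S218G'] -> total ['S218G']

Answer: S218G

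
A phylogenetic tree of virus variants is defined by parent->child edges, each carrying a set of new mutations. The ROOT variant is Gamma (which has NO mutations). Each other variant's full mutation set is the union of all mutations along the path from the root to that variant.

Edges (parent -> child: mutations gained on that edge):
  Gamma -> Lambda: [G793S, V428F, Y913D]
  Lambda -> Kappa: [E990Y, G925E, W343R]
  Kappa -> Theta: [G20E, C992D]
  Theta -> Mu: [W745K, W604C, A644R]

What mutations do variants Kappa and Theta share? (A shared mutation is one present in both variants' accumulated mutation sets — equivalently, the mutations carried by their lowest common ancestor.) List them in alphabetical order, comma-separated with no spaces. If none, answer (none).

Answer: E990Y,G793S,G925E,V428F,W343R,Y913D

Derivation:
Accumulating mutations along path to Kappa:
  At Gamma: gained [] -> total []
  At Lambda: gained ['G793S', 'V428F', 'Y913D'] -> total ['G793S', 'V428F', 'Y913D']
  At Kappa: gained ['E990Y', 'G925E', 'W343R'] -> total ['E990Y', 'G793S', 'G925E', 'V428F', 'W343R', 'Y913D']
Mutations(Kappa) = ['E990Y', 'G793S', 'G925E', 'V428F', 'W343R', 'Y913D']
Accumulating mutations along path to Theta:
  At Gamma: gained [] -> total []
  At Lambda: gained ['G793S', 'V428F', 'Y913D'] -> total ['G793S', 'V428F', 'Y913D']
  At Kappa: gained ['E990Y', 'G925E', 'W343R'] -> total ['E990Y', 'G793S', 'G925E', 'V428F', 'W343R', 'Y913D']
  At Theta: gained ['G20E', 'C992D'] -> total ['C992D', 'E990Y', 'G20E', 'G793S', 'G925E', 'V428F', 'W343R', 'Y913D']
Mutations(Theta) = ['C992D', 'E990Y', 'G20E', 'G793S', 'G925E', 'V428F', 'W343R', 'Y913D']
Intersection: ['E990Y', 'G793S', 'G925E', 'V428F', 'W343R', 'Y913D'] ∩ ['C992D', 'E990Y', 'G20E', 'G793S', 'G925E', 'V428F', 'W343R', 'Y913D'] = ['E990Y', 'G793S', 'G925E', 'V428F', 'W343R', 'Y913D']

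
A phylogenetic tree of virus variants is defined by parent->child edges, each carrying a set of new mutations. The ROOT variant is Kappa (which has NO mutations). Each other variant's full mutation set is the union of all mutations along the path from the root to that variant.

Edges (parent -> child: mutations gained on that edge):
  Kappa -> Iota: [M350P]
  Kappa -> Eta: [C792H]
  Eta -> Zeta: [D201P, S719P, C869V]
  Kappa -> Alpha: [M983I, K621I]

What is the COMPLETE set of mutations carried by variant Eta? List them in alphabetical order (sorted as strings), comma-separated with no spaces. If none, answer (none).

At Kappa: gained [] -> total []
At Eta: gained ['C792H'] -> total ['C792H']

Answer: C792H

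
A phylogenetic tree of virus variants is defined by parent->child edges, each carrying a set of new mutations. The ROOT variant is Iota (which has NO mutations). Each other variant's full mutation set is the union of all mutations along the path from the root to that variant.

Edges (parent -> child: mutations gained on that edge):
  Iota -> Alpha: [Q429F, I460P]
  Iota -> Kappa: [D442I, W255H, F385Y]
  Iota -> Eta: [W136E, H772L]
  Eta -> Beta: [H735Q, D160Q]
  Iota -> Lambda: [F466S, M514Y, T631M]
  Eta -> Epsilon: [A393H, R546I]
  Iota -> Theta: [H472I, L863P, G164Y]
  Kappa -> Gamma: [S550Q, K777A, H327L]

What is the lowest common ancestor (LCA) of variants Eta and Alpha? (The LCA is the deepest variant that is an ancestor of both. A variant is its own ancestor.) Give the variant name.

Path from root to Eta: Iota -> Eta
  ancestors of Eta: {Iota, Eta}
Path from root to Alpha: Iota -> Alpha
  ancestors of Alpha: {Iota, Alpha}
Common ancestors: {Iota}
Walk up from Alpha: Alpha (not in ancestors of Eta), Iota (in ancestors of Eta)
Deepest common ancestor (LCA) = Iota

Answer: Iota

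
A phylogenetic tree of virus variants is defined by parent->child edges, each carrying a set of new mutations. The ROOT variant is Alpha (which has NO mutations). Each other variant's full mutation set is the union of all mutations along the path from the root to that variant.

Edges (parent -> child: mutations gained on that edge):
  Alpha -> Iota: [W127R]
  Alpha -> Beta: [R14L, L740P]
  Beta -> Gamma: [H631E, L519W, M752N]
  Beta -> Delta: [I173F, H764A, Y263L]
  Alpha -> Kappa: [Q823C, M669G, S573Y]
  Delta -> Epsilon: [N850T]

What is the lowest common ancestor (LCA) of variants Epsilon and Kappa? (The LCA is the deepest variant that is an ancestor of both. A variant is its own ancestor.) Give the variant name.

Path from root to Epsilon: Alpha -> Beta -> Delta -> Epsilon
  ancestors of Epsilon: {Alpha, Beta, Delta, Epsilon}
Path from root to Kappa: Alpha -> Kappa
  ancestors of Kappa: {Alpha, Kappa}
Common ancestors: {Alpha}
Walk up from Kappa: Kappa (not in ancestors of Epsilon), Alpha (in ancestors of Epsilon)
Deepest common ancestor (LCA) = Alpha

Answer: Alpha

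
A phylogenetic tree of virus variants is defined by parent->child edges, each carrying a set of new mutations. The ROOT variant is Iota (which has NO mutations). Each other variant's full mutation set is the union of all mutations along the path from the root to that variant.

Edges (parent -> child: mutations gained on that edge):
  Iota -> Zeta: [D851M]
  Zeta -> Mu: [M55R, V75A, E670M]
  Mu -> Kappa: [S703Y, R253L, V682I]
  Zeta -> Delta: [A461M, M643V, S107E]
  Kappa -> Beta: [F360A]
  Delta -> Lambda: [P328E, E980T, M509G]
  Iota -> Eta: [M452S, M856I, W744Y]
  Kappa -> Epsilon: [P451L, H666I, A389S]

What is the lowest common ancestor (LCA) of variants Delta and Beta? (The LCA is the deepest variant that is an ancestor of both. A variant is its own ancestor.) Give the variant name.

Answer: Zeta

Derivation:
Path from root to Delta: Iota -> Zeta -> Delta
  ancestors of Delta: {Iota, Zeta, Delta}
Path from root to Beta: Iota -> Zeta -> Mu -> Kappa -> Beta
  ancestors of Beta: {Iota, Zeta, Mu, Kappa, Beta}
Common ancestors: {Iota, Zeta}
Walk up from Beta: Beta (not in ancestors of Delta), Kappa (not in ancestors of Delta), Mu (not in ancestors of Delta), Zeta (in ancestors of Delta), Iota (in ancestors of Delta)
Deepest common ancestor (LCA) = Zeta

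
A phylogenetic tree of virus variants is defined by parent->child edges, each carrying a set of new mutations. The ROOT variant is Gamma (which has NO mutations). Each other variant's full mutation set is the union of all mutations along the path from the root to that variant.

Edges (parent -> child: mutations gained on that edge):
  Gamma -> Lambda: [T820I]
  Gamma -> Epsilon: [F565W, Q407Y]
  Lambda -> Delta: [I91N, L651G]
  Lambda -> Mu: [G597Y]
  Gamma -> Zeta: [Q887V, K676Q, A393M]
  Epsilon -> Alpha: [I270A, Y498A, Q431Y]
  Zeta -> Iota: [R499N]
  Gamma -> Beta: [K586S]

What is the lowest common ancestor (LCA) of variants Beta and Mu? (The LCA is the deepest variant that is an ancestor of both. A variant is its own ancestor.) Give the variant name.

Path from root to Beta: Gamma -> Beta
  ancestors of Beta: {Gamma, Beta}
Path from root to Mu: Gamma -> Lambda -> Mu
  ancestors of Mu: {Gamma, Lambda, Mu}
Common ancestors: {Gamma}
Walk up from Mu: Mu (not in ancestors of Beta), Lambda (not in ancestors of Beta), Gamma (in ancestors of Beta)
Deepest common ancestor (LCA) = Gamma

Answer: Gamma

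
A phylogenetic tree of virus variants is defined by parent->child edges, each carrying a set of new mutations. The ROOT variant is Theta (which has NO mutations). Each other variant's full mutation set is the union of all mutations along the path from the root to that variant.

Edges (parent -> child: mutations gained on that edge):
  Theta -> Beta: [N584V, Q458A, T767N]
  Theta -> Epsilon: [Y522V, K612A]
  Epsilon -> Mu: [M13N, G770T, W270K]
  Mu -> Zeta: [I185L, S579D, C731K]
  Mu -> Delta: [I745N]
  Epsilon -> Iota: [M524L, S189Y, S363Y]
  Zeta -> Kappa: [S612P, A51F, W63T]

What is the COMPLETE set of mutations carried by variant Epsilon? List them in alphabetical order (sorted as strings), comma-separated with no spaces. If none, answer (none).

At Theta: gained [] -> total []
At Epsilon: gained ['Y522V', 'K612A'] -> total ['K612A', 'Y522V']

Answer: K612A,Y522V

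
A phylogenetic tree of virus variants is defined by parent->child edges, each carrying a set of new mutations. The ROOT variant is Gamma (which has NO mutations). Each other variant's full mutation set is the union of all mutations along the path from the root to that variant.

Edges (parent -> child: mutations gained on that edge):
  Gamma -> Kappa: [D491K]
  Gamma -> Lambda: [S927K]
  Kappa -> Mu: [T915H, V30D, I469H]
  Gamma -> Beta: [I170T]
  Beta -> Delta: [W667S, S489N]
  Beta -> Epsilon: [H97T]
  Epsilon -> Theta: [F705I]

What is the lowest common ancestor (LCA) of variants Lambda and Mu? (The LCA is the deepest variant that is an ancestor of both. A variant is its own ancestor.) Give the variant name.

Answer: Gamma

Derivation:
Path from root to Lambda: Gamma -> Lambda
  ancestors of Lambda: {Gamma, Lambda}
Path from root to Mu: Gamma -> Kappa -> Mu
  ancestors of Mu: {Gamma, Kappa, Mu}
Common ancestors: {Gamma}
Walk up from Mu: Mu (not in ancestors of Lambda), Kappa (not in ancestors of Lambda), Gamma (in ancestors of Lambda)
Deepest common ancestor (LCA) = Gamma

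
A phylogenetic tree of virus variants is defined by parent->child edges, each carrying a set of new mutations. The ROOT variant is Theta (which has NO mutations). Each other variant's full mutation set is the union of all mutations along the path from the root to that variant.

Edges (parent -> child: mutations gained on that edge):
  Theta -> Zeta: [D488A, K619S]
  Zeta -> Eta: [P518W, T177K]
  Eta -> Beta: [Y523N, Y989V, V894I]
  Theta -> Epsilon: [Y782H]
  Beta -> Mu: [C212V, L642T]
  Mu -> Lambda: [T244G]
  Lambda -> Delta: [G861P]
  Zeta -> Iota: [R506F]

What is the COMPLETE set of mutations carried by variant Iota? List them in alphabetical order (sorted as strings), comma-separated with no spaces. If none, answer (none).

At Theta: gained [] -> total []
At Zeta: gained ['D488A', 'K619S'] -> total ['D488A', 'K619S']
At Iota: gained ['R506F'] -> total ['D488A', 'K619S', 'R506F']

Answer: D488A,K619S,R506F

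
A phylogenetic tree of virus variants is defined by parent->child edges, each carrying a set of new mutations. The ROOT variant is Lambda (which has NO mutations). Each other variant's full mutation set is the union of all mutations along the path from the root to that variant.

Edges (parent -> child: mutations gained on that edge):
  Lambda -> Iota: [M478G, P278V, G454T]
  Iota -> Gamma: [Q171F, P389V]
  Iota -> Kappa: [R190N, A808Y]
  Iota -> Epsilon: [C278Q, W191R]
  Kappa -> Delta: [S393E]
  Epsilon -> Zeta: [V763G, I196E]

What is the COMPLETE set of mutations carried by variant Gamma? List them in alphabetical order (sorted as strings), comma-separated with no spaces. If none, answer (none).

At Lambda: gained [] -> total []
At Iota: gained ['M478G', 'P278V', 'G454T'] -> total ['G454T', 'M478G', 'P278V']
At Gamma: gained ['Q171F', 'P389V'] -> total ['G454T', 'M478G', 'P278V', 'P389V', 'Q171F']

Answer: G454T,M478G,P278V,P389V,Q171F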